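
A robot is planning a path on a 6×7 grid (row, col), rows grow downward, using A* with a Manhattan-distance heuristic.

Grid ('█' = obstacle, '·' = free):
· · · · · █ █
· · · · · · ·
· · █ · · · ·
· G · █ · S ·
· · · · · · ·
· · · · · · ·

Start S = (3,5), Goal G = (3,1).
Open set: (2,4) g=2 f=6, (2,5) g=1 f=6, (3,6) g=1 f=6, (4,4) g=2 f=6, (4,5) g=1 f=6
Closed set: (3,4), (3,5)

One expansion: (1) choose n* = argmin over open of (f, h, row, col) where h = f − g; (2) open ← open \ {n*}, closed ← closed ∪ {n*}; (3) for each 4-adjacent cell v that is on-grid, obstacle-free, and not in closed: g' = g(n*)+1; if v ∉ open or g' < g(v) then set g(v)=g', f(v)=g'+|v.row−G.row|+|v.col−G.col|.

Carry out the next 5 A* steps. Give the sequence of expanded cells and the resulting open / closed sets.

order=[(2,4) → (2,3) → (4,4) → (4,3) → (4,2)]; open=[(1,3) g=4 f=8, (1,4) g=3 f=8, (2,5) g=1 f=6, (3,2) g=5 f=6, (3,6) g=1 f=6, (4,1) g=5 f=6, (4,5) g=1 f=6, (5,2) g=5 f=8, (5,3) g=4 f=8, (5,4) g=3 f=8]; closed=[(2,3), (2,4), (3,4), (3,5), (4,2), (4,3), (4,4)]

step 1: expand (2,4) (f=6, h=4) → closed; open now [(1,4) g=3 f=8, (2,3) g=3 f=6, (2,5) g=1 f=6, (3,6) g=1 f=6, (4,4) g=2 f=6, (4,5) g=1 f=6]
step 2: expand (2,3) (f=6, h=3) → closed; open now [(1,3) g=4 f=8, (1,4) g=3 f=8, (2,5) g=1 f=6, (3,6) g=1 f=6, (4,4) g=2 f=6, (4,5) g=1 f=6]
step 3: expand (4,4) (f=6, h=4) → closed; open now [(1,3) g=4 f=8, (1,4) g=3 f=8, (2,5) g=1 f=6, (3,6) g=1 f=6, (4,3) g=3 f=6, (4,5) g=1 f=6, (5,4) g=3 f=8]
step 4: expand (4,3) (f=6, h=3) → closed; open now [(1,3) g=4 f=8, (1,4) g=3 f=8, (2,5) g=1 f=6, (3,6) g=1 f=6, (4,2) g=4 f=6, (4,5) g=1 f=6, (5,3) g=4 f=8, (5,4) g=3 f=8]
step 5: expand (4,2) (f=6, h=2) → closed; open now [(1,3) g=4 f=8, (1,4) g=3 f=8, (2,5) g=1 f=6, (3,2) g=5 f=6, (3,6) g=1 f=6, (4,1) g=5 f=6, (4,5) g=1 f=6, (5,2) g=5 f=8, (5,3) g=4 f=8, (5,4) g=3 f=8]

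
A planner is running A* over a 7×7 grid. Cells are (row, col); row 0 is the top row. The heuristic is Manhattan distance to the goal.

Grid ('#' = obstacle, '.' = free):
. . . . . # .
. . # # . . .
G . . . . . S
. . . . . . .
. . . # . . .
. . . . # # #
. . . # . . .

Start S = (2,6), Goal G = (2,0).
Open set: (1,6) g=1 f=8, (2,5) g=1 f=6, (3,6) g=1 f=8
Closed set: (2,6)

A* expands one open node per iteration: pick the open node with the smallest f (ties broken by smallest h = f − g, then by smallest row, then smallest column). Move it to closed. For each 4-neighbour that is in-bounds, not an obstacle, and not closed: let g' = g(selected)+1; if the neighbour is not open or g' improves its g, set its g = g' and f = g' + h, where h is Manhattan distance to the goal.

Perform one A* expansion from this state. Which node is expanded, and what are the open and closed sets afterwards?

expanded=(2,5); open=[(1,5) g=2 f=8, (1,6) g=1 f=8, (2,4) g=2 f=6, (3,5) g=2 f=8, (3,6) g=1 f=8]; closed=[(2,5), (2,6)]

step 1: expand (2,5) (f=6, h=5) → closed; open now [(1,5) g=2 f=8, (1,6) g=1 f=8, (2,4) g=2 f=6, (3,5) g=2 f=8, (3,6) g=1 f=8]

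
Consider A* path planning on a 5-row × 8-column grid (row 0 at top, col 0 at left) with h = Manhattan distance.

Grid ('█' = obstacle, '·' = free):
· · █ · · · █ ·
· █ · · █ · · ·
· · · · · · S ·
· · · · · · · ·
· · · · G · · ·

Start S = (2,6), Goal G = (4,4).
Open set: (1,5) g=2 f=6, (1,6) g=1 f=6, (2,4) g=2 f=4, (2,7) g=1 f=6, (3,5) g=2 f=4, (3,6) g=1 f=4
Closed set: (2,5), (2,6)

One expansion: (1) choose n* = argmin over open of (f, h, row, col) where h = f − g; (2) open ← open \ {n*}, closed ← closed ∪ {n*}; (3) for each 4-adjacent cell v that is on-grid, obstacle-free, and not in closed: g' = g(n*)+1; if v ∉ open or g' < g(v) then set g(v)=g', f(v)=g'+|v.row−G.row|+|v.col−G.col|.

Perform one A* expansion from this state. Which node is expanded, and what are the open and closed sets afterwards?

expanded=(2,4); open=[(1,5) g=2 f=6, (1,6) g=1 f=6, (2,3) g=3 f=6, (2,7) g=1 f=6, (3,4) g=3 f=4, (3,5) g=2 f=4, (3,6) g=1 f=4]; closed=[(2,4), (2,5), (2,6)]

step 1: expand (2,4) (f=4, h=2) → closed; open now [(1,5) g=2 f=6, (1,6) g=1 f=6, (2,3) g=3 f=6, (2,7) g=1 f=6, (3,4) g=3 f=4, (3,5) g=2 f=4, (3,6) g=1 f=4]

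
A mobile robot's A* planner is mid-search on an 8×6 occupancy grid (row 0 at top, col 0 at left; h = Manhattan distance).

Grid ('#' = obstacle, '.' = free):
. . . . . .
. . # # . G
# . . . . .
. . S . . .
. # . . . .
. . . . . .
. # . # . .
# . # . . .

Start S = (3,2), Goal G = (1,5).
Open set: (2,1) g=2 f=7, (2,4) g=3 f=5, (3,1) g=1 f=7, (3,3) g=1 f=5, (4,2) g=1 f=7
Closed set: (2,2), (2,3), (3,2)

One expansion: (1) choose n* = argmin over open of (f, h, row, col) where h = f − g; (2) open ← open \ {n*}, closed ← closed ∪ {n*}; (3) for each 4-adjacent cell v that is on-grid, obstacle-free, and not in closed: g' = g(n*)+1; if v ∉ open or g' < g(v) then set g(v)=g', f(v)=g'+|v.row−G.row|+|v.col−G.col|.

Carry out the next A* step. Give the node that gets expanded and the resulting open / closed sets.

step 1: expand (2,4) (f=5, h=2) → closed; open now [(1,4) g=4 f=5, (2,1) g=2 f=7, (2,5) g=4 f=5, (3,1) g=1 f=7, (3,3) g=1 f=5, (3,4) g=4 f=7, (4,2) g=1 f=7]

expanded=(2,4); open=[(1,4) g=4 f=5, (2,1) g=2 f=7, (2,5) g=4 f=5, (3,1) g=1 f=7, (3,3) g=1 f=5, (3,4) g=4 f=7, (4,2) g=1 f=7]; closed=[(2,2), (2,3), (2,4), (3,2)]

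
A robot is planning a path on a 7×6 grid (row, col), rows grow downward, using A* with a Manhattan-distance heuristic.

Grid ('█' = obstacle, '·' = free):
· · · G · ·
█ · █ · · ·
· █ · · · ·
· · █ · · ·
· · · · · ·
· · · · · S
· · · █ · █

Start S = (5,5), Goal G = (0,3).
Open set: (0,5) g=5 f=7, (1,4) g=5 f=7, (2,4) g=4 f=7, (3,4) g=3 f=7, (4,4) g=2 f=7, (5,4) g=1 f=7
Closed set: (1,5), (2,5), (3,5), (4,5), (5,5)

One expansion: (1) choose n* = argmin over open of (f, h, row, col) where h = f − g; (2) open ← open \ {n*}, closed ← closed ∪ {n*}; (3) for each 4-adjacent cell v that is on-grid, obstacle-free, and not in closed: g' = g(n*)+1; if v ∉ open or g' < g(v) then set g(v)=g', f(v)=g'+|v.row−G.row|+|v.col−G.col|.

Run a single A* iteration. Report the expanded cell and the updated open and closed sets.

step 1: expand (0,5) (f=7, h=2) → closed; open now [(0,4) g=6 f=7, (1,4) g=5 f=7, (2,4) g=4 f=7, (3,4) g=3 f=7, (4,4) g=2 f=7, (5,4) g=1 f=7]

expanded=(0,5); open=[(0,4) g=6 f=7, (1,4) g=5 f=7, (2,4) g=4 f=7, (3,4) g=3 f=7, (4,4) g=2 f=7, (5,4) g=1 f=7]; closed=[(0,5), (1,5), (2,5), (3,5), (4,5), (5,5)]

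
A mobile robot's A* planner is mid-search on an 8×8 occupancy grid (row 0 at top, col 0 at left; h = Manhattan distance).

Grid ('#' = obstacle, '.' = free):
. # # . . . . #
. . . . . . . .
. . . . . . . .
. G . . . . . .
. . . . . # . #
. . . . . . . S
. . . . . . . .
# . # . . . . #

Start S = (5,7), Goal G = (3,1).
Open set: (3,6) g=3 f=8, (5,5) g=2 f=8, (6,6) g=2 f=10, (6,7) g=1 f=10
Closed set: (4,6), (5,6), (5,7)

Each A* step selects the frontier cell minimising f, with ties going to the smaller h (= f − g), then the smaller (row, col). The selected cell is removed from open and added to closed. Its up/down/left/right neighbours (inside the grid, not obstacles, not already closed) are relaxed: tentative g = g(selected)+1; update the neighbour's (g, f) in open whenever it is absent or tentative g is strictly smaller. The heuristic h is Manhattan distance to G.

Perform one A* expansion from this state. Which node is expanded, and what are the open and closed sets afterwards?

expanded=(3,6); open=[(2,6) g=4 f=10, (3,5) g=4 f=8, (3,7) g=4 f=10, (5,5) g=2 f=8, (6,6) g=2 f=10, (6,7) g=1 f=10]; closed=[(3,6), (4,6), (5,6), (5,7)]

step 1: expand (3,6) (f=8, h=5) → closed; open now [(2,6) g=4 f=10, (3,5) g=4 f=8, (3,7) g=4 f=10, (5,5) g=2 f=8, (6,6) g=2 f=10, (6,7) g=1 f=10]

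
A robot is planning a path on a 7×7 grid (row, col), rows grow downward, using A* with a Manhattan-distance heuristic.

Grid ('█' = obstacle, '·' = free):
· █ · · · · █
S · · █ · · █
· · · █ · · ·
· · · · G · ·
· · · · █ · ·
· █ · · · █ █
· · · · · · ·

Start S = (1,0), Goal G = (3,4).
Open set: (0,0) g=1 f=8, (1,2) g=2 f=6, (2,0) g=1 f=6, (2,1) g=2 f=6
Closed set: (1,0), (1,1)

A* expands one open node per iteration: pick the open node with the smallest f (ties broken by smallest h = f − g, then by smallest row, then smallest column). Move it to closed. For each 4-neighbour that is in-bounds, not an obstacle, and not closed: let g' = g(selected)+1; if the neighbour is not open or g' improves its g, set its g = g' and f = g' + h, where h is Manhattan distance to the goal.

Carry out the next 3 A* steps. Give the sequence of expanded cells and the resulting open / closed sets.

step 1: expand (1,2) (f=6, h=4) → closed; open now [(0,0) g=1 f=8, (0,2) g=3 f=8, (2,0) g=1 f=6, (2,1) g=2 f=6, (2,2) g=3 f=6]
step 2: expand (2,2) (f=6, h=3) → closed; open now [(0,0) g=1 f=8, (0,2) g=3 f=8, (2,0) g=1 f=6, (2,1) g=2 f=6, (3,2) g=4 f=6]
step 3: expand (3,2) (f=6, h=2) → closed; open now [(0,0) g=1 f=8, (0,2) g=3 f=8, (2,0) g=1 f=6, (2,1) g=2 f=6, (3,1) g=5 f=8, (3,3) g=5 f=6, (4,2) g=5 f=8]

order=[(1,2) → (2,2) → (3,2)]; open=[(0,0) g=1 f=8, (0,2) g=3 f=8, (2,0) g=1 f=6, (2,1) g=2 f=6, (3,1) g=5 f=8, (3,3) g=5 f=6, (4,2) g=5 f=8]; closed=[(1,0), (1,1), (1,2), (2,2), (3,2)]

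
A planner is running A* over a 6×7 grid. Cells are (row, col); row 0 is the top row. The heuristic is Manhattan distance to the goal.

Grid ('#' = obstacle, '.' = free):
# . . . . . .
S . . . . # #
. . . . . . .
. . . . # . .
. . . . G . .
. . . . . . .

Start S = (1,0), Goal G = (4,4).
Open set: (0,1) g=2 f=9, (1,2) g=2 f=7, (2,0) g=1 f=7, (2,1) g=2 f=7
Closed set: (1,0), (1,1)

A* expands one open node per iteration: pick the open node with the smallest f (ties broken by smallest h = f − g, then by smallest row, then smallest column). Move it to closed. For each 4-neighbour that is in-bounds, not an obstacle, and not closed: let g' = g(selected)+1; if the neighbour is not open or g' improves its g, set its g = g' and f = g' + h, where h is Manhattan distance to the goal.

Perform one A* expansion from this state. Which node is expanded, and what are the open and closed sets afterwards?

expanded=(1,2); open=[(0,1) g=2 f=9, (0,2) g=3 f=9, (1,3) g=3 f=7, (2,0) g=1 f=7, (2,1) g=2 f=7, (2,2) g=3 f=7]; closed=[(1,0), (1,1), (1,2)]

step 1: expand (1,2) (f=7, h=5) → closed; open now [(0,1) g=2 f=9, (0,2) g=3 f=9, (1,3) g=3 f=7, (2,0) g=1 f=7, (2,1) g=2 f=7, (2,2) g=3 f=7]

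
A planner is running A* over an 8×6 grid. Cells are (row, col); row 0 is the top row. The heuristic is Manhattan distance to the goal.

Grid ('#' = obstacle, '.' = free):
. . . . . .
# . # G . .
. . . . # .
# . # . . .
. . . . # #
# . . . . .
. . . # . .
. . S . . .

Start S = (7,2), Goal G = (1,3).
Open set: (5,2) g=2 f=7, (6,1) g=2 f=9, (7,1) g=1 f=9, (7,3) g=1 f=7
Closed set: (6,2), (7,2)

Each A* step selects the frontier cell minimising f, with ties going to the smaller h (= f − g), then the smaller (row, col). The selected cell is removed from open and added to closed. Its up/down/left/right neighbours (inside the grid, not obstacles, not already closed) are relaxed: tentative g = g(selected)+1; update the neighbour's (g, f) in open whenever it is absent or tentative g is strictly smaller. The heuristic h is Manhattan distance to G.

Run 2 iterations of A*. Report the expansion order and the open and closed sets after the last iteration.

step 1: expand (5,2) (f=7, h=5) → closed; open now [(4,2) g=3 f=7, (5,1) g=3 f=9, (5,3) g=3 f=7, (6,1) g=2 f=9, (7,1) g=1 f=9, (7,3) g=1 f=7]
step 2: expand (4,2) (f=7, h=4) → closed; open now [(4,1) g=4 f=9, (4,3) g=4 f=7, (5,1) g=3 f=9, (5,3) g=3 f=7, (6,1) g=2 f=9, (7,1) g=1 f=9, (7,3) g=1 f=7]

order=[(5,2) → (4,2)]; open=[(4,1) g=4 f=9, (4,3) g=4 f=7, (5,1) g=3 f=9, (5,3) g=3 f=7, (6,1) g=2 f=9, (7,1) g=1 f=9, (7,3) g=1 f=7]; closed=[(4,2), (5,2), (6,2), (7,2)]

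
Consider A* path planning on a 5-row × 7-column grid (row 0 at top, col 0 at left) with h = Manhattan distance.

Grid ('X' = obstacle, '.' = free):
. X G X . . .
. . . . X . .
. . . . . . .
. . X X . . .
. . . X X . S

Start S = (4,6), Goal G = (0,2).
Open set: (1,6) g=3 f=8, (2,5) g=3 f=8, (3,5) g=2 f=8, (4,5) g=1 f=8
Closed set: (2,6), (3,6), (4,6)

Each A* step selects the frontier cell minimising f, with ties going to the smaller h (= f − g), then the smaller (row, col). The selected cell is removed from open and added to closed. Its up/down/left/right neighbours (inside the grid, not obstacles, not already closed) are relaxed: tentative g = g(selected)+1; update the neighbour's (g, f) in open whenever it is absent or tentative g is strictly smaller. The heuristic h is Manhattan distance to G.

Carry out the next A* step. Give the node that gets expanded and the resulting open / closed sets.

step 1: expand (1,6) (f=8, h=5) → closed; open now [(0,6) g=4 f=8, (1,5) g=4 f=8, (2,5) g=3 f=8, (3,5) g=2 f=8, (4,5) g=1 f=8]

expanded=(1,6); open=[(0,6) g=4 f=8, (1,5) g=4 f=8, (2,5) g=3 f=8, (3,5) g=2 f=8, (4,5) g=1 f=8]; closed=[(1,6), (2,6), (3,6), (4,6)]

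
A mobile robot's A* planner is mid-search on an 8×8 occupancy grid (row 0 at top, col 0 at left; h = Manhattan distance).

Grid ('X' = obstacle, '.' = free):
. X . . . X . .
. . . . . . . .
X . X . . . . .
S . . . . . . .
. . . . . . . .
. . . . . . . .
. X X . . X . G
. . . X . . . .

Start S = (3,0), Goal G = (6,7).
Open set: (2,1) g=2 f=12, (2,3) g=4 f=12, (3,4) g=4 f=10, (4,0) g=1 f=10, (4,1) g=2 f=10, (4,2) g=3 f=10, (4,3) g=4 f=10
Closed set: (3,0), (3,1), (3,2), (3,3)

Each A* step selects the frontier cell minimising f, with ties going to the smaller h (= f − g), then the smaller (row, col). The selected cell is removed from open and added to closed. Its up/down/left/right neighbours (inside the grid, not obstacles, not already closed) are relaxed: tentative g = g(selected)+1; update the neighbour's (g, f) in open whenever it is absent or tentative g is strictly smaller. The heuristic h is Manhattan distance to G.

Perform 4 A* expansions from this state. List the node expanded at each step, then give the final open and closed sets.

order=[(3,4) → (3,5) → (3,6) → (3,7)]; open=[(2,1) g=2 f=12, (2,3) g=4 f=12, (2,4) g=5 f=12, (2,5) g=6 f=12, (2,6) g=7 f=12, (2,7) g=8 f=12, (4,0) g=1 f=10, (4,1) g=2 f=10, (4,2) g=3 f=10, (4,3) g=4 f=10, (4,4) g=5 f=10, (4,5) g=6 f=10, (4,6) g=7 f=10, (4,7) g=8 f=10]; closed=[(3,0), (3,1), (3,2), (3,3), (3,4), (3,5), (3,6), (3,7)]

step 1: expand (3,4) (f=10, h=6) → closed; open now [(2,1) g=2 f=12, (2,3) g=4 f=12, (2,4) g=5 f=12, (3,5) g=5 f=10, (4,0) g=1 f=10, (4,1) g=2 f=10, (4,2) g=3 f=10, (4,3) g=4 f=10, (4,4) g=5 f=10]
step 2: expand (3,5) (f=10, h=5) → closed; open now [(2,1) g=2 f=12, (2,3) g=4 f=12, (2,4) g=5 f=12, (2,5) g=6 f=12, (3,6) g=6 f=10, (4,0) g=1 f=10, (4,1) g=2 f=10, (4,2) g=3 f=10, (4,3) g=4 f=10, (4,4) g=5 f=10, (4,5) g=6 f=10]
step 3: expand (3,6) (f=10, h=4) → closed; open now [(2,1) g=2 f=12, (2,3) g=4 f=12, (2,4) g=5 f=12, (2,5) g=6 f=12, (2,6) g=7 f=12, (3,7) g=7 f=10, (4,0) g=1 f=10, (4,1) g=2 f=10, (4,2) g=3 f=10, (4,3) g=4 f=10, (4,4) g=5 f=10, (4,5) g=6 f=10, (4,6) g=7 f=10]
step 4: expand (3,7) (f=10, h=3) → closed; open now [(2,1) g=2 f=12, (2,3) g=4 f=12, (2,4) g=5 f=12, (2,5) g=6 f=12, (2,6) g=7 f=12, (2,7) g=8 f=12, (4,0) g=1 f=10, (4,1) g=2 f=10, (4,2) g=3 f=10, (4,3) g=4 f=10, (4,4) g=5 f=10, (4,5) g=6 f=10, (4,6) g=7 f=10, (4,7) g=8 f=10]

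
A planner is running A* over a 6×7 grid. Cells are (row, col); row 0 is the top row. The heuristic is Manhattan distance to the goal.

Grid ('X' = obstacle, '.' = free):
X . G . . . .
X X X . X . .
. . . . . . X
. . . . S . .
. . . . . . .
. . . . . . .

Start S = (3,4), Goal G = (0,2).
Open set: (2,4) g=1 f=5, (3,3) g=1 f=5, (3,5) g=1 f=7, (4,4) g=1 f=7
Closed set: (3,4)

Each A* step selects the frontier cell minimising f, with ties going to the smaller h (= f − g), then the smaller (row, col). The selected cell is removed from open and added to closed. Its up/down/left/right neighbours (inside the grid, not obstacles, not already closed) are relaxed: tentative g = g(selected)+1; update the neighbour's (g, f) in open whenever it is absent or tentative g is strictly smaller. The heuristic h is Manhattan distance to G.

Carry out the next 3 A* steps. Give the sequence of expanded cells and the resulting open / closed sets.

step 1: expand (2,4) (f=5, h=4) → closed; open now [(2,3) g=2 f=5, (2,5) g=2 f=7, (3,3) g=1 f=5, (3,5) g=1 f=7, (4,4) g=1 f=7]
step 2: expand (2,3) (f=5, h=3) → closed; open now [(1,3) g=3 f=5, (2,2) g=3 f=5, (2,5) g=2 f=7, (3,3) g=1 f=5, (3,5) g=1 f=7, (4,4) g=1 f=7]
step 3: expand (1,3) (f=5, h=2) → closed; open now [(0,3) g=4 f=5, (2,2) g=3 f=5, (2,5) g=2 f=7, (3,3) g=1 f=5, (3,5) g=1 f=7, (4,4) g=1 f=7]

order=[(2,4) → (2,3) → (1,3)]; open=[(0,3) g=4 f=5, (2,2) g=3 f=5, (2,5) g=2 f=7, (3,3) g=1 f=5, (3,5) g=1 f=7, (4,4) g=1 f=7]; closed=[(1,3), (2,3), (2,4), (3,4)]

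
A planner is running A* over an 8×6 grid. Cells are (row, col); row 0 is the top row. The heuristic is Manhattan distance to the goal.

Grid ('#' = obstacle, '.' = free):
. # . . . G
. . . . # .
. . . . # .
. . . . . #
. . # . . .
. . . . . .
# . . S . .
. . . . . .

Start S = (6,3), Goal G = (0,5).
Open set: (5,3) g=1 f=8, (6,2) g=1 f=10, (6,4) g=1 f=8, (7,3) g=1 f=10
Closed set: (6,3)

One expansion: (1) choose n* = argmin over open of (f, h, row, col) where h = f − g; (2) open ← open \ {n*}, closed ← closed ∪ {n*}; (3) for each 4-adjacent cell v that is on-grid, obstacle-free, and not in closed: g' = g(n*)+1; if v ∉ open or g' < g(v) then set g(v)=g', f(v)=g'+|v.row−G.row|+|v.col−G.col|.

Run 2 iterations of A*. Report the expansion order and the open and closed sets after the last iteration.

step 1: expand (5,3) (f=8, h=7) → closed; open now [(4,3) g=2 f=8, (5,2) g=2 f=10, (5,4) g=2 f=8, (6,2) g=1 f=10, (6,4) g=1 f=8, (7,3) g=1 f=10]
step 2: expand (4,3) (f=8, h=6) → closed; open now [(3,3) g=3 f=8, (4,4) g=3 f=8, (5,2) g=2 f=10, (5,4) g=2 f=8, (6,2) g=1 f=10, (6,4) g=1 f=8, (7,3) g=1 f=10]

order=[(5,3) → (4,3)]; open=[(3,3) g=3 f=8, (4,4) g=3 f=8, (5,2) g=2 f=10, (5,4) g=2 f=8, (6,2) g=1 f=10, (6,4) g=1 f=8, (7,3) g=1 f=10]; closed=[(4,3), (5,3), (6,3)]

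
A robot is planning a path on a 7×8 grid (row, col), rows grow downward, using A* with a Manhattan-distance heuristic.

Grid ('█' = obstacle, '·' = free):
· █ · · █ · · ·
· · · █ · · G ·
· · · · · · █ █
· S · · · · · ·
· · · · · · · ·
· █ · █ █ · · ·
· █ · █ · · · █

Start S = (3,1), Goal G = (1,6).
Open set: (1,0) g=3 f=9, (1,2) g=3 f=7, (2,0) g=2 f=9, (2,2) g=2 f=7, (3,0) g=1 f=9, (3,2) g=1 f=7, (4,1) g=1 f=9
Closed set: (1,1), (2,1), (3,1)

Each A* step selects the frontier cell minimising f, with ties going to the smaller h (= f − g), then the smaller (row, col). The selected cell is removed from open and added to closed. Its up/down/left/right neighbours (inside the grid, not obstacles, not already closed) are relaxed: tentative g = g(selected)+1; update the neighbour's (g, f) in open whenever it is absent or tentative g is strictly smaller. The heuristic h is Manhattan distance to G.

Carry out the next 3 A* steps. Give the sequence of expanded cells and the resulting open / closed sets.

order=[(1,2) → (2,2) → (2,3)]; open=[(0,2) g=4 f=9, (1,0) g=3 f=9, (2,0) g=2 f=9, (2,4) g=4 f=7, (3,0) g=1 f=9, (3,2) g=1 f=7, (3,3) g=4 f=9, (4,1) g=1 f=9]; closed=[(1,1), (1,2), (2,1), (2,2), (2,3), (3,1)]

step 1: expand (1,2) (f=7, h=4) → closed; open now [(0,2) g=4 f=9, (1,0) g=3 f=9, (2,0) g=2 f=9, (2,2) g=2 f=7, (3,0) g=1 f=9, (3,2) g=1 f=7, (4,1) g=1 f=9]
step 2: expand (2,2) (f=7, h=5) → closed; open now [(0,2) g=4 f=9, (1,0) g=3 f=9, (2,0) g=2 f=9, (2,3) g=3 f=7, (3,0) g=1 f=9, (3,2) g=1 f=7, (4,1) g=1 f=9]
step 3: expand (2,3) (f=7, h=4) → closed; open now [(0,2) g=4 f=9, (1,0) g=3 f=9, (2,0) g=2 f=9, (2,4) g=4 f=7, (3,0) g=1 f=9, (3,2) g=1 f=7, (3,3) g=4 f=9, (4,1) g=1 f=9]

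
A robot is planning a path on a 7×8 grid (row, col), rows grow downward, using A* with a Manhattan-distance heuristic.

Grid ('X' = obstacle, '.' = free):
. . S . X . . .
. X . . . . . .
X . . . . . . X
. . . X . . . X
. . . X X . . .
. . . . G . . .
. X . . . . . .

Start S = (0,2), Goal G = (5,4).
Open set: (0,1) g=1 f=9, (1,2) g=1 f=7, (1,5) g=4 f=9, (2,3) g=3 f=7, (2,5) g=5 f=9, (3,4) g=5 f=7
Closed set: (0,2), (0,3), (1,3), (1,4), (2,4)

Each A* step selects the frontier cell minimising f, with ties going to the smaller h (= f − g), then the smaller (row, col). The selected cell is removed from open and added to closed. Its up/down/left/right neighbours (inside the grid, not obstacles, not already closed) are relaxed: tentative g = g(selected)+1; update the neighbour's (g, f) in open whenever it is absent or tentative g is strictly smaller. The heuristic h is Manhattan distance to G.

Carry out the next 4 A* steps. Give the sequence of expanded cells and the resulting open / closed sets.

order=[(3,4) → (2,3) → (1,2) → (2,2)]; open=[(0,1) g=1 f=9, (1,5) g=4 f=9, (2,1) g=3 f=9, (2,5) g=5 f=9, (3,2) g=3 f=7, (3,5) g=6 f=9]; closed=[(0,2), (0,3), (1,2), (1,3), (1,4), (2,2), (2,3), (2,4), (3,4)]

step 1: expand (3,4) (f=7, h=2) → closed; open now [(0,1) g=1 f=9, (1,2) g=1 f=7, (1,5) g=4 f=9, (2,3) g=3 f=7, (2,5) g=5 f=9, (3,5) g=6 f=9]
step 2: expand (2,3) (f=7, h=4) → closed; open now [(0,1) g=1 f=9, (1,2) g=1 f=7, (1,5) g=4 f=9, (2,2) g=4 f=9, (2,5) g=5 f=9, (3,5) g=6 f=9]
step 3: expand (1,2) (f=7, h=6) → closed; open now [(0,1) g=1 f=9, (1,5) g=4 f=9, (2,2) g=2 f=7, (2,5) g=5 f=9, (3,5) g=6 f=9]
step 4: expand (2,2) (f=7, h=5) → closed; open now [(0,1) g=1 f=9, (1,5) g=4 f=9, (2,1) g=3 f=9, (2,5) g=5 f=9, (3,2) g=3 f=7, (3,5) g=6 f=9]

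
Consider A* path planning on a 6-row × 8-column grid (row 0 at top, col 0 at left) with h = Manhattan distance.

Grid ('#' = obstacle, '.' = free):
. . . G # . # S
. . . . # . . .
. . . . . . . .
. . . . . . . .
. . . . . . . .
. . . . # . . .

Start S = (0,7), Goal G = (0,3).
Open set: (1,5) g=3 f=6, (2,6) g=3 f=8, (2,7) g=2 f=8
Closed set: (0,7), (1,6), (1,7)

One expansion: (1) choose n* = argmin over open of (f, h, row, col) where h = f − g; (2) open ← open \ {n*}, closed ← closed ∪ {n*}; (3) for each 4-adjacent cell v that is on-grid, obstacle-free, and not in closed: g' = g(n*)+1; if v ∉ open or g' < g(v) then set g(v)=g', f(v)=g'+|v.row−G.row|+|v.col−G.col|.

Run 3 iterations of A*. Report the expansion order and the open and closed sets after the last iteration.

step 1: expand (1,5) (f=6, h=3) → closed; open now [(0,5) g=4 f=6, (2,5) g=4 f=8, (2,6) g=3 f=8, (2,7) g=2 f=8]
step 2: expand (0,5) (f=6, h=2) → closed; open now [(2,5) g=4 f=8, (2,6) g=3 f=8, (2,7) g=2 f=8]
step 3: expand (2,5) (f=8, h=4) → closed; open now [(2,4) g=5 f=8, (2,6) g=3 f=8, (2,7) g=2 f=8, (3,5) g=5 f=10]

order=[(1,5) → (0,5) → (2,5)]; open=[(2,4) g=5 f=8, (2,6) g=3 f=8, (2,7) g=2 f=8, (3,5) g=5 f=10]; closed=[(0,5), (0,7), (1,5), (1,6), (1,7), (2,5)]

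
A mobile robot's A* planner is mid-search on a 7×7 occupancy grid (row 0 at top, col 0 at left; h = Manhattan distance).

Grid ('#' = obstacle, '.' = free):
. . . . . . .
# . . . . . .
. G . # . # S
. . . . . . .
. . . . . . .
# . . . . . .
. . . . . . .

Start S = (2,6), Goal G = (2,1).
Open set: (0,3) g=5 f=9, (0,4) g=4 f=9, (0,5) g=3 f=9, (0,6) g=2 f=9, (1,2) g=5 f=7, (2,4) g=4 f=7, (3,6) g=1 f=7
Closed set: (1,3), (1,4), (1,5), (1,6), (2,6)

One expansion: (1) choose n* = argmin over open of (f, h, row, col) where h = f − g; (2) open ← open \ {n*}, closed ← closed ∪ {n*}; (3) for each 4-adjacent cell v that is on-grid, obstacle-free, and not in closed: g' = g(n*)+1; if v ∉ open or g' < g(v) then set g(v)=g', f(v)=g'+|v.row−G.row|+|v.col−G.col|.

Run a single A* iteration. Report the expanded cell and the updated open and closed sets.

step 1: expand (1,2) (f=7, h=2) → closed; open now [(0,2) g=6 f=9, (0,3) g=5 f=9, (0,4) g=4 f=9, (0,5) g=3 f=9, (0,6) g=2 f=9, (1,1) g=6 f=7, (2,2) g=6 f=7, (2,4) g=4 f=7, (3,6) g=1 f=7]

expanded=(1,2); open=[(0,2) g=6 f=9, (0,3) g=5 f=9, (0,4) g=4 f=9, (0,5) g=3 f=9, (0,6) g=2 f=9, (1,1) g=6 f=7, (2,2) g=6 f=7, (2,4) g=4 f=7, (3,6) g=1 f=7]; closed=[(1,2), (1,3), (1,4), (1,5), (1,6), (2,6)]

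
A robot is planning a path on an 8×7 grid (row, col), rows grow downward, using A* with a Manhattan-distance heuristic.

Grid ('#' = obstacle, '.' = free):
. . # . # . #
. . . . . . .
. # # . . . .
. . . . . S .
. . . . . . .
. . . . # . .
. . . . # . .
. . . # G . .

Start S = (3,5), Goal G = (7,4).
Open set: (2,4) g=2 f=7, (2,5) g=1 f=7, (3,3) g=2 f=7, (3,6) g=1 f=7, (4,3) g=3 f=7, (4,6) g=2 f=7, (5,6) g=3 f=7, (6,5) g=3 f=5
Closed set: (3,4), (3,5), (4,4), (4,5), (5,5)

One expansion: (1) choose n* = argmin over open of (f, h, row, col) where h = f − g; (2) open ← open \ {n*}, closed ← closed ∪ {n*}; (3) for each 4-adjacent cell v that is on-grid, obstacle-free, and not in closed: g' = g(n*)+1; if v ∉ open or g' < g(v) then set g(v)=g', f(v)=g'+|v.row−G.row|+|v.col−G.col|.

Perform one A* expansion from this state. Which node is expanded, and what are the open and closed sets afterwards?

expanded=(6,5); open=[(2,4) g=2 f=7, (2,5) g=1 f=7, (3,3) g=2 f=7, (3,6) g=1 f=7, (4,3) g=3 f=7, (4,6) g=2 f=7, (5,6) g=3 f=7, (6,6) g=4 f=7, (7,5) g=4 f=5]; closed=[(3,4), (3,5), (4,4), (4,5), (5,5), (6,5)]

step 1: expand (6,5) (f=5, h=2) → closed; open now [(2,4) g=2 f=7, (2,5) g=1 f=7, (3,3) g=2 f=7, (3,6) g=1 f=7, (4,3) g=3 f=7, (4,6) g=2 f=7, (5,6) g=3 f=7, (6,6) g=4 f=7, (7,5) g=4 f=5]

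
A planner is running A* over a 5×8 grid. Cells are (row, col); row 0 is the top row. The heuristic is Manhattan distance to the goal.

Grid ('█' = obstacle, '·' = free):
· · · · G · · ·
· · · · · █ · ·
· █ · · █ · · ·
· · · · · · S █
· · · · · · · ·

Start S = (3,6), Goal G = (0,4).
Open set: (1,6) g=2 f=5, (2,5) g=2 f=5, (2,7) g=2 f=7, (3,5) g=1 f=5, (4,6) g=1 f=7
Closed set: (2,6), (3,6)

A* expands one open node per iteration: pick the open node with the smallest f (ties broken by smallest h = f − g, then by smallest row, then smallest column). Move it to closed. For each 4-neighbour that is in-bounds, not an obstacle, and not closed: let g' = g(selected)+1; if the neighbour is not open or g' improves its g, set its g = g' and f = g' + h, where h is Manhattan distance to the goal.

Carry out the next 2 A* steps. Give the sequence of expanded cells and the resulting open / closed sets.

order=[(1,6) → (0,6)]; open=[(0,5) g=4 f=5, (0,7) g=4 f=7, (1,7) g=3 f=7, (2,5) g=2 f=5, (2,7) g=2 f=7, (3,5) g=1 f=5, (4,6) g=1 f=7]; closed=[(0,6), (1,6), (2,6), (3,6)]

step 1: expand (1,6) (f=5, h=3) → closed; open now [(0,6) g=3 f=5, (1,7) g=3 f=7, (2,5) g=2 f=5, (2,7) g=2 f=7, (3,5) g=1 f=5, (4,6) g=1 f=7]
step 2: expand (0,6) (f=5, h=2) → closed; open now [(0,5) g=4 f=5, (0,7) g=4 f=7, (1,7) g=3 f=7, (2,5) g=2 f=5, (2,7) g=2 f=7, (3,5) g=1 f=5, (4,6) g=1 f=7]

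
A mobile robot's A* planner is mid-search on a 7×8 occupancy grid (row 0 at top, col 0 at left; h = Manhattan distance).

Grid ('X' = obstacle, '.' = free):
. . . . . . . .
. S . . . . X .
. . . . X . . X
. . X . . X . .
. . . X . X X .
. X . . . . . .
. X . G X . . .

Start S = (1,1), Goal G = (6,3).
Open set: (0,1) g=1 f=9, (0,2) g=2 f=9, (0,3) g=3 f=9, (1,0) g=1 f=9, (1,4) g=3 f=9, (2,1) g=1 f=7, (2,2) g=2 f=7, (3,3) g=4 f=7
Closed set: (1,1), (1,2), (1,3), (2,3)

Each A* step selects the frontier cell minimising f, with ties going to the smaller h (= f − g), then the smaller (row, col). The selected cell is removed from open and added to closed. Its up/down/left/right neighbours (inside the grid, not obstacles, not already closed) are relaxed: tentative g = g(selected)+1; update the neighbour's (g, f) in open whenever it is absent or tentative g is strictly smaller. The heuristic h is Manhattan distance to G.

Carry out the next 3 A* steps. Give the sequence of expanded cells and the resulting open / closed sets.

step 1: expand (3,3) (f=7, h=3) → closed; open now [(0,1) g=1 f=9, (0,2) g=2 f=9, (0,3) g=3 f=9, (1,0) g=1 f=9, (1,4) g=3 f=9, (2,1) g=1 f=7, (2,2) g=2 f=7, (3,4) g=5 f=9]
step 2: expand (2,2) (f=7, h=5) → closed; open now [(0,1) g=1 f=9, (0,2) g=2 f=9, (0,3) g=3 f=9, (1,0) g=1 f=9, (1,4) g=3 f=9, (2,1) g=1 f=7, (3,4) g=5 f=9]
step 3: expand (2,1) (f=7, h=6) → closed; open now [(0,1) g=1 f=9, (0,2) g=2 f=9, (0,3) g=3 f=9, (1,0) g=1 f=9, (1,4) g=3 f=9, (2,0) g=2 f=9, (3,1) g=2 f=7, (3,4) g=5 f=9]

order=[(3,3) → (2,2) → (2,1)]; open=[(0,1) g=1 f=9, (0,2) g=2 f=9, (0,3) g=3 f=9, (1,0) g=1 f=9, (1,4) g=3 f=9, (2,0) g=2 f=9, (3,1) g=2 f=7, (3,4) g=5 f=9]; closed=[(1,1), (1,2), (1,3), (2,1), (2,2), (2,3), (3,3)]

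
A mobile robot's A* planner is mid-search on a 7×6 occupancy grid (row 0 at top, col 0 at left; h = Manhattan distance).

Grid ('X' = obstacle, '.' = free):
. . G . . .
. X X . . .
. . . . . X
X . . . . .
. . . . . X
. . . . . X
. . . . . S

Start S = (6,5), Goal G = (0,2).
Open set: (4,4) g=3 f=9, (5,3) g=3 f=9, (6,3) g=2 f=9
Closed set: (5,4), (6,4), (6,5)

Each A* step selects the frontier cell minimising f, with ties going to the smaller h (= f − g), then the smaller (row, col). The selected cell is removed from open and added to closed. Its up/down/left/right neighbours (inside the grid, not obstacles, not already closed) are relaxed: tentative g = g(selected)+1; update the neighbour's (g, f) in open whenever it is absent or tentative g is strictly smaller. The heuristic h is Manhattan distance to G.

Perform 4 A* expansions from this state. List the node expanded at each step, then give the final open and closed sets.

order=[(4,4) → (3,4) → (2,4) → (1,4)]; open=[(0,4) g=7 f=9, (1,3) g=7 f=9, (1,5) g=7 f=11, (2,3) g=6 f=9, (3,3) g=5 f=9, (3,5) g=5 f=11, (4,3) g=4 f=9, (5,3) g=3 f=9, (6,3) g=2 f=9]; closed=[(1,4), (2,4), (3,4), (4,4), (5,4), (6,4), (6,5)]

step 1: expand (4,4) (f=9, h=6) → closed; open now [(3,4) g=4 f=9, (4,3) g=4 f=9, (5,3) g=3 f=9, (6,3) g=2 f=9]
step 2: expand (3,4) (f=9, h=5) → closed; open now [(2,4) g=5 f=9, (3,3) g=5 f=9, (3,5) g=5 f=11, (4,3) g=4 f=9, (5,3) g=3 f=9, (6,3) g=2 f=9]
step 3: expand (2,4) (f=9, h=4) → closed; open now [(1,4) g=6 f=9, (2,3) g=6 f=9, (3,3) g=5 f=9, (3,5) g=5 f=11, (4,3) g=4 f=9, (5,3) g=3 f=9, (6,3) g=2 f=9]
step 4: expand (1,4) (f=9, h=3) → closed; open now [(0,4) g=7 f=9, (1,3) g=7 f=9, (1,5) g=7 f=11, (2,3) g=6 f=9, (3,3) g=5 f=9, (3,5) g=5 f=11, (4,3) g=4 f=9, (5,3) g=3 f=9, (6,3) g=2 f=9]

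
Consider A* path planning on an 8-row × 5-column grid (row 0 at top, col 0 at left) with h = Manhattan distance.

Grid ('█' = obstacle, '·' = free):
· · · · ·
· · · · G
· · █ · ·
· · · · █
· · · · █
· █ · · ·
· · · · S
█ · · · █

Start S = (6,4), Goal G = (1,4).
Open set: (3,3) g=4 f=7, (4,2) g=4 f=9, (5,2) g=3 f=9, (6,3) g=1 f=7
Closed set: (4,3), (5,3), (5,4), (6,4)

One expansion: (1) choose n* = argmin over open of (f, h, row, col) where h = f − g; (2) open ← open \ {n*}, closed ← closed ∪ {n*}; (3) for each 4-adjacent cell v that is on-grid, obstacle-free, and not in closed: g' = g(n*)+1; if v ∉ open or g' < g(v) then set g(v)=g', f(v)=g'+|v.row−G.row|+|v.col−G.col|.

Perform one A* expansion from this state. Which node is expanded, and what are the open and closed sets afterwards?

expanded=(3,3); open=[(2,3) g=5 f=7, (3,2) g=5 f=9, (4,2) g=4 f=9, (5,2) g=3 f=9, (6,3) g=1 f=7]; closed=[(3,3), (4,3), (5,3), (5,4), (6,4)]

step 1: expand (3,3) (f=7, h=3) → closed; open now [(2,3) g=5 f=7, (3,2) g=5 f=9, (4,2) g=4 f=9, (5,2) g=3 f=9, (6,3) g=1 f=7]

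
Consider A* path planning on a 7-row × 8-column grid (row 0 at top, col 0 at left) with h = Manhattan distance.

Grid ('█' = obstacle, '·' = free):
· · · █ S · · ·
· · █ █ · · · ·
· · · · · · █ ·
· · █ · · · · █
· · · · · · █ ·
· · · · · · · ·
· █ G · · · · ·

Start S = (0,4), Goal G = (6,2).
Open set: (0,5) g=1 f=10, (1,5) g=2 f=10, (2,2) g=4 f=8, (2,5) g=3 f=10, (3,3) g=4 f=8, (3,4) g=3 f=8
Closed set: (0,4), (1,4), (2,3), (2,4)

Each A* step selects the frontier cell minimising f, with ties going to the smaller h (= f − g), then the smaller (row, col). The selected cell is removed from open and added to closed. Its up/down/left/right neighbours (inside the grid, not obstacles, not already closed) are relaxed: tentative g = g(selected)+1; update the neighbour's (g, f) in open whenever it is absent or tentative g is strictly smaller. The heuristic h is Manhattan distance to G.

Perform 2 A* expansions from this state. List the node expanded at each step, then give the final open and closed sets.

order=[(2,2) → (3,3)]; open=[(0,5) g=1 f=10, (1,5) g=2 f=10, (2,1) g=5 f=10, (2,5) g=3 f=10, (3,4) g=3 f=8, (4,3) g=5 f=8]; closed=[(0,4), (1,4), (2,2), (2,3), (2,4), (3,3)]

step 1: expand (2,2) (f=8, h=4) → closed; open now [(0,5) g=1 f=10, (1,5) g=2 f=10, (2,1) g=5 f=10, (2,5) g=3 f=10, (3,3) g=4 f=8, (3,4) g=3 f=8]
step 2: expand (3,3) (f=8, h=4) → closed; open now [(0,5) g=1 f=10, (1,5) g=2 f=10, (2,1) g=5 f=10, (2,5) g=3 f=10, (3,4) g=3 f=8, (4,3) g=5 f=8]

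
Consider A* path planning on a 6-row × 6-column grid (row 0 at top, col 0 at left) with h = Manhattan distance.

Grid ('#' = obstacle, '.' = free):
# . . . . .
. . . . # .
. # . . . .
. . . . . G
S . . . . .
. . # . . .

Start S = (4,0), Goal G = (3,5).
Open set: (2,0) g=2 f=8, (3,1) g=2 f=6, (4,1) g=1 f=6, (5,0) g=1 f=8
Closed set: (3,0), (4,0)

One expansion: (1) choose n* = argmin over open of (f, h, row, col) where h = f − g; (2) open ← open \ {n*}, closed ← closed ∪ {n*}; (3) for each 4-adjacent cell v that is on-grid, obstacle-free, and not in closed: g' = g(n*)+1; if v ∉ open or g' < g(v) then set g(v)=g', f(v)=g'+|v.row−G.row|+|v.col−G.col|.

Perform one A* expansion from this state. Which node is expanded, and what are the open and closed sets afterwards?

expanded=(3,1); open=[(2,0) g=2 f=8, (3,2) g=3 f=6, (4,1) g=1 f=6, (5,0) g=1 f=8]; closed=[(3,0), (3,1), (4,0)]

step 1: expand (3,1) (f=6, h=4) → closed; open now [(2,0) g=2 f=8, (3,2) g=3 f=6, (4,1) g=1 f=6, (5,0) g=1 f=8]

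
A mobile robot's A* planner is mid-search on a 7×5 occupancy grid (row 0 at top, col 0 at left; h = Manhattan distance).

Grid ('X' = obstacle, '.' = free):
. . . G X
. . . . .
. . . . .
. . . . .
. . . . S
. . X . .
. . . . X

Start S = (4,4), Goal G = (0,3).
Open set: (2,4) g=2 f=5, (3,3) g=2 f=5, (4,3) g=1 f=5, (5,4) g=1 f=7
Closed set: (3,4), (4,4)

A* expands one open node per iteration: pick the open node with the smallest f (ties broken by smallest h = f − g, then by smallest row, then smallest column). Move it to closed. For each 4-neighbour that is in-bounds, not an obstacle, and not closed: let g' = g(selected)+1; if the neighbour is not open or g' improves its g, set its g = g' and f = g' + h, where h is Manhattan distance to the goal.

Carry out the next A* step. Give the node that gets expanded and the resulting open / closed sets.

expanded=(2,4); open=[(1,4) g=3 f=5, (2,3) g=3 f=5, (3,3) g=2 f=5, (4,3) g=1 f=5, (5,4) g=1 f=7]; closed=[(2,4), (3,4), (4,4)]

step 1: expand (2,4) (f=5, h=3) → closed; open now [(1,4) g=3 f=5, (2,3) g=3 f=5, (3,3) g=2 f=5, (4,3) g=1 f=5, (5,4) g=1 f=7]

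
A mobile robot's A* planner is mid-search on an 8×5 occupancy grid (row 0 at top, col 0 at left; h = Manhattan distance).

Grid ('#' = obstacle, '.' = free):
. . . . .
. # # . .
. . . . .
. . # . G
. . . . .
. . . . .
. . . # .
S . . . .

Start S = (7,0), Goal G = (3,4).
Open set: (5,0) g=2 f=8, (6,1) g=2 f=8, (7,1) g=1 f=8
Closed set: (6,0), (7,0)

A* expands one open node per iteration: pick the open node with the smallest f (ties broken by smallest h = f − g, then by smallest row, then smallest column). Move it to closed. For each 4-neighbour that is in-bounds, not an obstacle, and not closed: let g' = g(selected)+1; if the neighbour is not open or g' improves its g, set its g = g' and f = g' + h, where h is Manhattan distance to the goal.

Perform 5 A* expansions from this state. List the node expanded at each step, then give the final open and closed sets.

order=[(5,0) → (4,0) → (3,0) → (3,1) → (4,1)]; open=[(2,0) g=5 f=10, (2,1) g=6 f=10, (4,2) g=5 f=8, (5,1) g=3 f=8, (6,1) g=2 f=8, (7,1) g=1 f=8]; closed=[(3,0), (3,1), (4,0), (4,1), (5,0), (6,0), (7,0)]

step 1: expand (5,0) (f=8, h=6) → closed; open now [(4,0) g=3 f=8, (5,1) g=3 f=8, (6,1) g=2 f=8, (7,1) g=1 f=8]
step 2: expand (4,0) (f=8, h=5) → closed; open now [(3,0) g=4 f=8, (4,1) g=4 f=8, (5,1) g=3 f=8, (6,1) g=2 f=8, (7,1) g=1 f=8]
step 3: expand (3,0) (f=8, h=4) → closed; open now [(2,0) g=5 f=10, (3,1) g=5 f=8, (4,1) g=4 f=8, (5,1) g=3 f=8, (6,1) g=2 f=8, (7,1) g=1 f=8]
step 4: expand (3,1) (f=8, h=3) → closed; open now [(2,0) g=5 f=10, (2,1) g=6 f=10, (4,1) g=4 f=8, (5,1) g=3 f=8, (6,1) g=2 f=8, (7,1) g=1 f=8]
step 5: expand (4,1) (f=8, h=4) → closed; open now [(2,0) g=5 f=10, (2,1) g=6 f=10, (4,2) g=5 f=8, (5,1) g=3 f=8, (6,1) g=2 f=8, (7,1) g=1 f=8]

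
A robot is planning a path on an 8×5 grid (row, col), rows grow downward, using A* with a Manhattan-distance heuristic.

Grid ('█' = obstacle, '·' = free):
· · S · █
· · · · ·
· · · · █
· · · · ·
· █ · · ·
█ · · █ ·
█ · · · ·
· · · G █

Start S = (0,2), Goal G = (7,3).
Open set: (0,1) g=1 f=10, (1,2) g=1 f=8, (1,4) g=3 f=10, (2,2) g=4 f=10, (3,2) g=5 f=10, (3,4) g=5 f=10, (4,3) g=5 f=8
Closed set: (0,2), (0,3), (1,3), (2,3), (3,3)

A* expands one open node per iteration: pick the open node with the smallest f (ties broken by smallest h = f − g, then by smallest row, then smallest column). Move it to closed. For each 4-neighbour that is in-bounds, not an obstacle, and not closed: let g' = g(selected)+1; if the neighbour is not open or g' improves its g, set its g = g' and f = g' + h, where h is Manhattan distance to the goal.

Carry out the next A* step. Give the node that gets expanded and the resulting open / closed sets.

expanded=(4,3); open=[(0,1) g=1 f=10, (1,2) g=1 f=8, (1,4) g=3 f=10, (2,2) g=4 f=10, (3,2) g=5 f=10, (3,4) g=5 f=10, (4,2) g=6 f=10, (4,4) g=6 f=10]; closed=[(0,2), (0,3), (1,3), (2,3), (3,3), (4,3)]

step 1: expand (4,3) (f=8, h=3) → closed; open now [(0,1) g=1 f=10, (1,2) g=1 f=8, (1,4) g=3 f=10, (2,2) g=4 f=10, (3,2) g=5 f=10, (3,4) g=5 f=10, (4,2) g=6 f=10, (4,4) g=6 f=10]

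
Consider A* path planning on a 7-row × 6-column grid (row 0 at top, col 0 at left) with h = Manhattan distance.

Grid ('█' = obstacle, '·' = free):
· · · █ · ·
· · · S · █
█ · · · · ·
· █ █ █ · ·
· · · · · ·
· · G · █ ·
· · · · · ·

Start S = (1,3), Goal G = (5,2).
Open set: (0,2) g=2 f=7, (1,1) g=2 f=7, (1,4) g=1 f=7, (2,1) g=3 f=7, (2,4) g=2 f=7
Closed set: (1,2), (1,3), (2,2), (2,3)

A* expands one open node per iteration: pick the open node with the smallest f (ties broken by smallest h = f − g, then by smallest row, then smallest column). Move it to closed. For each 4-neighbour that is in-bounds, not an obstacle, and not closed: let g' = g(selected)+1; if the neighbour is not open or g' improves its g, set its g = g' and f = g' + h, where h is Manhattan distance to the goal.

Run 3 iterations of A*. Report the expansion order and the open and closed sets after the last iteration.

order=[(2,1) → (0,2) → (1,1)]; open=[(0,1) g=3 f=9, (1,0) g=3 f=9, (1,4) g=1 f=7, (2,4) g=2 f=7]; closed=[(0,2), (1,1), (1,2), (1,3), (2,1), (2,2), (2,3)]

step 1: expand (2,1) (f=7, h=4) → closed; open now [(0,2) g=2 f=7, (1,1) g=2 f=7, (1,4) g=1 f=7, (2,4) g=2 f=7]
step 2: expand (0,2) (f=7, h=5) → closed; open now [(0,1) g=3 f=9, (1,1) g=2 f=7, (1,4) g=1 f=7, (2,4) g=2 f=7]
step 3: expand (1,1) (f=7, h=5) → closed; open now [(0,1) g=3 f=9, (1,0) g=3 f=9, (1,4) g=1 f=7, (2,4) g=2 f=7]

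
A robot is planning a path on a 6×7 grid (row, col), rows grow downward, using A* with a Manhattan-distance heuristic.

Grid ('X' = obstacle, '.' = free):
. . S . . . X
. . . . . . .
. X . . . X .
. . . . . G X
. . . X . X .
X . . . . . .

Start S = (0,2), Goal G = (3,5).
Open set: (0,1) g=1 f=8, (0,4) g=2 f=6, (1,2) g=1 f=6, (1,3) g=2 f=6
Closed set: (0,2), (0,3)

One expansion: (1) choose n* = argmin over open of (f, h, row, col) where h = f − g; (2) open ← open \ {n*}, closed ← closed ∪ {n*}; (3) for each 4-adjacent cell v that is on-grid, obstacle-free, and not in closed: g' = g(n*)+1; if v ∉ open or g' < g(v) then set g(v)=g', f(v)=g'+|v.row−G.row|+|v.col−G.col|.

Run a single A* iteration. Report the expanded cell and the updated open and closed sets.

step 1: expand (0,4) (f=6, h=4) → closed; open now [(0,1) g=1 f=8, (0,5) g=3 f=6, (1,2) g=1 f=6, (1,3) g=2 f=6, (1,4) g=3 f=6]

expanded=(0,4); open=[(0,1) g=1 f=8, (0,5) g=3 f=6, (1,2) g=1 f=6, (1,3) g=2 f=6, (1,4) g=3 f=6]; closed=[(0,2), (0,3), (0,4)]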